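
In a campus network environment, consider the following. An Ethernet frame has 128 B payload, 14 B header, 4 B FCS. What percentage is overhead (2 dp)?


Given: payload = 128 B, header = 14 B, trailer = 4 B
Overhead bytes = header + trailer = 14 + 4 = 18
Total frame = payload + overhead = 128 + 18 = 146
Overhead % = 18 / 146 * 100 = 12.3288% -> 12.33% (2 dp)

12.33


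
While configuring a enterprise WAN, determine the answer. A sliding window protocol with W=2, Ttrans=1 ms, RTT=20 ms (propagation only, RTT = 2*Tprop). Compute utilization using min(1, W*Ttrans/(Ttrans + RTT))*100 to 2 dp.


Given: W = 2, Ttrans = 1 ms, RTT = 20 ms (= 2 * Tprop, Tprop = 10 ms)
Cycle time = Ttrans + RTT = 1 + 20 = 21 ms (first packet sent until its ACK returns)
W * Ttrans = 2 * 1 = 2 ms of sending per cycle
W * Ttrans / (Ttrans + RTT) = 2 / 21 = 0.095238
U = min(1, 0.095238) = 0.095238
U% = 9.52%

9.52


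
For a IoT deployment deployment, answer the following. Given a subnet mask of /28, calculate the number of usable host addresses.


Given: subnet mask /28
Host bits = 32 - 28 = 4
Total addresses = 2^4 = 16
Usable hosts = 16 - 2 (network + broadcast) = 14

14


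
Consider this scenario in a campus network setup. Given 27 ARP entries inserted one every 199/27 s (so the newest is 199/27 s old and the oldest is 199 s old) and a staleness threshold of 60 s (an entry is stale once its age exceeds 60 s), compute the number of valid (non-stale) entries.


Ages are k * 199/27 s for k = 1..27 (spacing = 7.3704 s).
Entry k is valid iff k * 199/27 <= 60 iff k <= 27 * 60 / 199 = 8.1407
n_valid = floor(8.1407) = 8
(n_stale = 27 - 8 = 19)

8


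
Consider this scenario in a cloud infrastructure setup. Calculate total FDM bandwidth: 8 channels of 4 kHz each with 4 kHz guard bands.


Given: 8 channels, 4 kHz each, guard = 4 kHz
Channel bandwidth = 8 * 4 = 32 kHz
Guard bands = 7 gaps * 4 kHz = 28 kHz
Total = 32 + 28 = 60 kHz

60


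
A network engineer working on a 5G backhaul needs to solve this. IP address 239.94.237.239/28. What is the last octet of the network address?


Given: IP = 239.94.237.239, prefix = /28
Subnet mask = 255.255.255.240
Last octet of IP: 239
Last octet of mask: 240
Network last octet = 239 AND 240 = 224

224


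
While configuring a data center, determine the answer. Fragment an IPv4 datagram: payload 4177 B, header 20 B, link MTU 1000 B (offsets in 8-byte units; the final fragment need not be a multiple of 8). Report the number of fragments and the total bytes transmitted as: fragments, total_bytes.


Max data per non-final fragment = floor((MTU - header)/8)*8 = floor((1000 - 20)/8)*8 = floor(980/8)*8 = 976 B
Final fragment needs no 8-byte alignment: it can carry up to MTU - header = 980 B
Non-final fragments needed = ceil((payload - 980) / 976) = ceil(3197/976) = ceil(3.2756) = 4
Number of fragments = 4 + 1 = 5
Fragment sizes (data): 4 * 976 B + 273 B (last, 273 <= 980 OK)
Total bytes sent = payload + n_frags * header = 4177 + 5*20 = 4177 + 100 = 4277 B

5, 4277


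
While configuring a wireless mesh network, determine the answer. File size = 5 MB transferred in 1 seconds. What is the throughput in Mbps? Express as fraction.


Given: file = 5 MB, time = 1 s
File in Mb = 5 * 8 = 40 Mb
Throughput = 40 / 1 Mbps
Throughput = 40 Mbps

40


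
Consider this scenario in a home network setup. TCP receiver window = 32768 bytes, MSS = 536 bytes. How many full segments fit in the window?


Given: RWND = 32768 bytes, MSS = 536 bytes
Full segments = floor(RWND / MSS)
Full segments = floor(32768 / 536)
Full segments = floor(61.1343) = 61

61


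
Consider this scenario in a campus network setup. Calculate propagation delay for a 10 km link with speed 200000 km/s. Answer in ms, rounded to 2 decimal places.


Given: distance = 10 km, speed = 200000 km/s
Delay = distance / speed = 10 / 200000 seconds
Delay in ms = 10 * 1000 / 200000
Delay = 0.0500 ms
Rounded to 2 dp = 0.05 ms

0.05


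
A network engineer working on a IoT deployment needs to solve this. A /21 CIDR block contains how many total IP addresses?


Given: CIDR prefix /21
Host bits = 32 - 21 = 11
Total addresses = 2^11 = 2048

2048


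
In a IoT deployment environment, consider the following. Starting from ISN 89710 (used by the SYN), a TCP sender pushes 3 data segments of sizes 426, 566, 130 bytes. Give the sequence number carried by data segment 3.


The SYN occupies sequence number ISN = 89710, so the first data byte is ISN + 1 = 89711.
SEQ of data segment i = (ISN + 1) + sum of payload sizes of segments 1..i-1.
Segment 1: SEQ = 89711, payload = 426 bytes
Segment 2: SEQ = 90137, payload = 566 bytes
Segment 3: SEQ = 90703, payload = 130 bytes
SEQ of segment 3 = 89711 + 426 + 566 = 90703

90703


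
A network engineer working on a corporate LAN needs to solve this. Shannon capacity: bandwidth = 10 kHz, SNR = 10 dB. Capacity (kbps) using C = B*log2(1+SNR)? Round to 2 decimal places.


Given: B = 10 kHz, SNR = 10 dB
SNR linear = 10^(10/10) = 10
1 + SNR = 11
log2(11) = 3.4594316186
C = 10 * 1000 * 3.4594316186 = 34594.3162 bps
C = 34.594316 kbps -> 34.59 kbps (2 dp)

34.59


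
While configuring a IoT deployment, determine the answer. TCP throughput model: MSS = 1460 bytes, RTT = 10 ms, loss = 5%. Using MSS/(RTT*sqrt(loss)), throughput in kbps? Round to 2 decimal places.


Given: MSS = 1460 bytes, RTT = 10 ms, loss = 5%
RTT in seconds = 10 / 1000 = 0.01
Loss rate = 5% = 0.05
sqrt(loss) = sqrt(0.05) = 0.223606797750
Throughput (bytes/s) = 1460 / (0.01 * 0.223606797750) = 652931.8494
Throughput (kbps) = 652931.8494 * 8 / 1000 = 5223.454795 -> 5223.45 kbps (2 dp)

5223.45


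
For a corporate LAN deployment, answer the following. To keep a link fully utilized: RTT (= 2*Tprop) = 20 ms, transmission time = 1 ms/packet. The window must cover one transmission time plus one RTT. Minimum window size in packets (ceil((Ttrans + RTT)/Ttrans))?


Given: Ttrans = 1 ms, RTT = 20 ms (= 2 * Tprop, Tprop = 10 ms)
Time until first ACK returns = Ttrans + RTT = 1 + 20 = 21 ms
Need W * Ttrans >= Ttrans + RTT  ->  W >= (Ttrans + RTT) / Ttrans
(Ttrans + RTT) / Ttrans = 21 / 1 = 21
W_min = ceil(21) = 21

21


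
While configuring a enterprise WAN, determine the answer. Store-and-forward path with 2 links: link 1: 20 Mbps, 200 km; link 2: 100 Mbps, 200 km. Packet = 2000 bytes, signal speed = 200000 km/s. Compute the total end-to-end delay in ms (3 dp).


Packet = 2000 bytes = 16000 bits. Store-and-forward: sum (t_trans + t_prop) per link.
Link 1: t_trans = 16000/(20*10^6) s = 0.8000 ms; t_prop = 200/200000 s = 1.0000 ms; subtotal = 1.8000 ms
Link 2: t_trans = 16000/(100*10^6) s = 0.1600 ms; t_prop = 200/200000 s = 1.0000 ms; subtotal = 1.1600 ms
End-to-end = 1.8000 + 1.1600 = 2.9600 ms -> 2.960 ms (3 dp)

2.960


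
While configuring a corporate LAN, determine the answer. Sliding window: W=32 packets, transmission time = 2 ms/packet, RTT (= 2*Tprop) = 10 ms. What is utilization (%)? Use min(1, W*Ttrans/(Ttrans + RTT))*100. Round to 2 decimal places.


Given: W = 32, Ttrans = 2 ms, RTT = 10 ms (= 2 * Tprop, Tprop = 5 ms)
Cycle time = Ttrans + RTT = 2 + 10 = 12 ms (first packet sent until its ACK returns)
W * Ttrans = 32 * 2 = 64 ms of sending per cycle
W * Ttrans / (Ttrans + RTT) = 64 / 12 = 5.333333
U = min(1, 5.333333) = 1.000000
U% = 100.00%

100.00


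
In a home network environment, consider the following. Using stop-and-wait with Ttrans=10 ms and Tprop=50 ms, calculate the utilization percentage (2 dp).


Given: Ttrans = 10 ms, Tprop = 50 ms
RTT = 2 * Tprop = 2 * 50 = 100 ms
U = Ttrans / (Ttrans + RTT)
U = 10 / (10 + 100)
U = 10 / 110 = 0.090909
U% = 9.09%

9.09


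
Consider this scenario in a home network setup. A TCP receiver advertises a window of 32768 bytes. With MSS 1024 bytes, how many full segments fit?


Given: RWND = 32768 bytes, MSS = 1024 bytes
Full segments = floor(RWND / MSS)
Full segments = floor(32768 / 1024)
Full segments = floor(32.0) = 32

32


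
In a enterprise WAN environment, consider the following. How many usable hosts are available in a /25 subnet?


Given: subnet mask /25
Host bits = 32 - 25 = 7
Total addresses = 2^7 = 128
Usable hosts = 128 - 2 (network + broadcast) = 126

126


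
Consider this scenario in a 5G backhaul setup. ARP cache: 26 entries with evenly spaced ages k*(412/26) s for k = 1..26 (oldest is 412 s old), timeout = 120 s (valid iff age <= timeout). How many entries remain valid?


Ages are k * 412/26 s for k = 1..26 (spacing = 15.8462 s).
Entry k is valid iff k * 412/26 <= 120 iff k <= 26 * 120 / 412 = 7.5728
n_valid = floor(7.5728) = 7
(n_stale = 26 - 7 = 19)

7


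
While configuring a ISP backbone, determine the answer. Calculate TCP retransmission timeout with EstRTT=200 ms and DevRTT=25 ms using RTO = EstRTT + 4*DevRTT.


Given: EstRTT = 200 ms, DevRTT = 25 ms
Timeout = EstRTT + 4 * DevRTT
4 * DevRTT = 4 * 25 = 100
Timeout = 200 + 100 = 300 ms

300


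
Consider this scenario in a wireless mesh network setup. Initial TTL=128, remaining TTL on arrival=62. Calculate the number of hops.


Given: initial TTL = 128, received TTL = 62
Hops = initial TTL - received TTL
Hops = 128 - 62 = 66

66


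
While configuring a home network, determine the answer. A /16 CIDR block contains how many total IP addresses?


Given: CIDR prefix /16
Host bits = 32 - 16 = 16
Total addresses = 2^16 = 65536

65536


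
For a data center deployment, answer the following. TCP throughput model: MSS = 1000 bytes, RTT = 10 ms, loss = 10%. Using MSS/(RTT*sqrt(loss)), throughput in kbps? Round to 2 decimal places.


Given: MSS = 1000 bytes, RTT = 10 ms, loss = 10%
RTT in seconds = 10 / 1000 = 0.01
Loss rate = 10% = 0.1
sqrt(loss) = sqrt(0.1) = 0.316227766017
Throughput (bytes/s) = 1000 / (0.01 * 0.316227766017) = 316227.7660
Throughput (kbps) = 316227.7660 * 8 / 1000 = 2529.822128 -> 2529.82 kbps (2 dp)

2529.82


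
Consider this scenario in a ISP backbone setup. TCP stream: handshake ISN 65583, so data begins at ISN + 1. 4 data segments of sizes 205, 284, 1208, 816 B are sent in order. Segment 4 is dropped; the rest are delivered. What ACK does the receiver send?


SYN uses sequence number 65583; first data byte = ISN + 1 = 65584.
Segment 1: SEQ = 65584, len = 205 B, covers [65584, 65788]
Segment 2: SEQ = 65789, len = 284 B, covers [65789, 66072]
Segment 3: SEQ = 66073, len = 1208 B, covers [66073, 67280]
Segment 4: SEQ = 67281, len = 816 B, covers [67281, 68096] [LOST]
In-order data received: bytes [65584, 67280] (segments 1..3).
Segment 4 missing -> gap begins at byte 67281.
Cumulative ACK = next expected in-order byte = 65584 + 205 + 284 + 1208 = 67281

67281


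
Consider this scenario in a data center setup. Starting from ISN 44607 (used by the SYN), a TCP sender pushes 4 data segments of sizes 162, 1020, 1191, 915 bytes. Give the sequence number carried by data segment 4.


The SYN occupies sequence number ISN = 44607, so the first data byte is ISN + 1 = 44608.
SEQ of data segment i = (ISN + 1) + sum of payload sizes of segments 1..i-1.
Segment 1: SEQ = 44608, payload = 162 bytes
Segment 2: SEQ = 44770, payload = 1020 bytes
Segment 3: SEQ = 45790, payload = 1191 bytes
Segment 4: SEQ = 46981, payload = 915 bytes
SEQ of segment 4 = 44608 + 162 + 1020 + 1191 = 46981

46981


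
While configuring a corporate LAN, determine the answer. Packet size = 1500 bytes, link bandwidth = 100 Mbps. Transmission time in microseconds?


Given: packet = 1500 bytes, bandwidth = 100 Mbps
Packet in bits = 1500 * 8 = 12000 bits
Bandwidth = 100 * 10^6 = 100000000 bps
Time = 12000 / 100000000 seconds
Time in us = 12000 * 10^6 / 100000000 = 120

120


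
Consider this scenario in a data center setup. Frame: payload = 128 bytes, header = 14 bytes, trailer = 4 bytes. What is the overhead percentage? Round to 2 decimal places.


Given: payload = 128 B, header = 14 B, trailer = 4 B
Overhead bytes = header + trailer = 14 + 4 = 18
Total frame = payload + overhead = 128 + 18 = 146
Overhead % = 18 / 146 * 100 = 12.3288% -> 12.33% (2 dp)

12.33


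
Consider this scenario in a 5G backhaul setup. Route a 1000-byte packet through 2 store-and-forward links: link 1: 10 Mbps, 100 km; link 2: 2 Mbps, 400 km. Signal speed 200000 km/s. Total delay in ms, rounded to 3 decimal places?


Packet = 1000 bytes = 8000 bits. Store-and-forward: sum (t_trans + t_prop) per link.
Link 1: t_trans = 8000/(10*10^6) s = 0.8000 ms; t_prop = 100/200000 s = 0.5000 ms; subtotal = 1.3000 ms
Link 2: t_trans = 8000/(2*10^6) s = 4.0000 ms; t_prop = 400/200000 s = 2.0000 ms; subtotal = 6.0000 ms
End-to-end = 1.3000 + 6.0000 = 7.3000 ms -> 7.300 ms (3 dp)

7.300


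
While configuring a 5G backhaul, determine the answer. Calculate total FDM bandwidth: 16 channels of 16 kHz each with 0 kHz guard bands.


Given: 16 channels, 16 kHz each, guard = 0 kHz
Channel bandwidth = 16 * 16 = 256 kHz
Guard bands = 15 gaps * 0 kHz = 0 kHz
Total = 256 + 0 = 256 kHz

256


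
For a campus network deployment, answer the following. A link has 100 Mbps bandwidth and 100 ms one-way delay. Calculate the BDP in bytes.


Given: bandwidth = 100 Mbps, delay = 100 ms
BDP in bits = 100 * 10^6 * 100 / 1000
BDP in bits = 10000000
BDP in bytes = 10000000 / 8 = 1250000

1250000


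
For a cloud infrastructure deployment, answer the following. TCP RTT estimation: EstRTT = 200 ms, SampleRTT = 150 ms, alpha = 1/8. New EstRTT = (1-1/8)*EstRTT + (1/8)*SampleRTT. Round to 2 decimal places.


Given: EstRTT = 200 ms, SampleRTT = 150 ms, alpha = 1/8
New EstRTT = (1 - alpha) * EstRTT + alpha * SampleRTT
(7/8) * 200 = 175
(1/8) * 150 = 18.75
New EstRTT = 175 + 18.75 = 193.75 ms -> 193.75 ms (2 dp)

193.75


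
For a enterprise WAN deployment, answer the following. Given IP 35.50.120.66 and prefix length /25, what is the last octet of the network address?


Given: IP = 35.50.120.66, prefix = /25
Subnet mask = 255.255.255.128
Last octet of IP: 66
Last octet of mask: 128
Network last octet = 66 AND 128 = 0

0


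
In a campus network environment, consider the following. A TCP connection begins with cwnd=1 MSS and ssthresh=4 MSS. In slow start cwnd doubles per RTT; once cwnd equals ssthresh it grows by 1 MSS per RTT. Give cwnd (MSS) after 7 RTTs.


RTT 0: cwnd = 1 MSS (initial)
RTT 1: cwnd = 2 MSS (slow start, doubled)
RTT 2: cwnd = 4 MSS (slow start, doubled)
RTT 3: cwnd = 5 MSS (congestion avoidance, +1)
RTT 4: cwnd = 6 MSS (congestion avoidance, +1)
RTT 5: cwnd = 7 MSS (congestion avoidance, +1)
RTT 6: cwnd = 8 MSS (congestion avoidance, +1)
RTT 7: cwnd = 9 MSS (congestion avoidance, +1)

9


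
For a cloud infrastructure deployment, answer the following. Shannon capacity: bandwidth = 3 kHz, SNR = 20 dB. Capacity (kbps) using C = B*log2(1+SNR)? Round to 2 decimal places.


Given: B = 3 kHz, SNR = 20 dB
SNR linear = 10^(20/10) = 100
1 + SNR = 101
log2(101) = 6.6582114828
C = 3 * 1000 * 6.6582114828 = 19974.6344 bps
C = 19.974634 kbps -> 19.97 kbps (2 dp)

19.97


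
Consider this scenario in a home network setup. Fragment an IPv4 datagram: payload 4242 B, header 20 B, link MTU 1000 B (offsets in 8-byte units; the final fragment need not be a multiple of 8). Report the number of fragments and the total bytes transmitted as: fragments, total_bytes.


Max data per non-final fragment = floor((MTU - header)/8)*8 = floor((1000 - 20)/8)*8 = floor(980/8)*8 = 976 B
Final fragment needs no 8-byte alignment: it can carry up to MTU - header = 980 B
Non-final fragments needed = ceil((payload - 980) / 976) = ceil(3262/976) = ceil(3.3422) = 4
Number of fragments = 4 + 1 = 5
Fragment sizes (data): 4 * 976 B + 338 B (last, 338 <= 980 OK)
Total bytes sent = payload + n_frags * header = 4242 + 5*20 = 4242 + 100 = 4342 B

5, 4342


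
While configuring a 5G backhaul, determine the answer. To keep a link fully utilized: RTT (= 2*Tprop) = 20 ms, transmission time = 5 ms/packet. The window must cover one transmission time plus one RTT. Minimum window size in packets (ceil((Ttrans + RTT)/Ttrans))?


Given: Ttrans = 5 ms, RTT = 20 ms (= 2 * Tprop, Tprop = 10 ms)
Time until first ACK returns = Ttrans + RTT = 5 + 20 = 25 ms
Need W * Ttrans >= Ttrans + RTT  ->  W >= (Ttrans + RTT) / Ttrans
(Ttrans + RTT) / Ttrans = 25 / 5 = 5
W_min = ceil(5) = 5

5


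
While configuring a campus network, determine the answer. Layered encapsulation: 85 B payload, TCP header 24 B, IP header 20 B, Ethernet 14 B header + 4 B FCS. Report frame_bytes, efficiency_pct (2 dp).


TCP segment = 85 + 24 = 109 B
IP packet = 109 + 20 = 129 B
Ethernet frame = 129 + 14 + 4 = 147 B
Efficiency = app / frame = 85 / 147 = 0.578231 = 57.8231% -> 57.82% (2 dp)

147, 57.82


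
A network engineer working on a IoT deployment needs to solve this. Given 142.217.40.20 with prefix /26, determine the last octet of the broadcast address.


Given: IP = 142.217.40.20, prefix = /26
Host bits = 32 - 26 = 6
Network last octet = 20 AND mask = 0
Host part size = 2^6 - 1 = 63
Broadcast last octet = 0 OR 63 = 63

63


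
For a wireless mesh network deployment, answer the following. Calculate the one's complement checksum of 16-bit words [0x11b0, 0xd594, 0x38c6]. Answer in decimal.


Given words: [0x11b0, 0xd594, 0x38c6]
Step 1: Sum all words
Raw sum = 4528 + 54676 + 14534 = 73738
Step 2: Fold carry: (8202 + 1) = 8203
One's complement = ~8203 & 0xFFFF = 57332

57332


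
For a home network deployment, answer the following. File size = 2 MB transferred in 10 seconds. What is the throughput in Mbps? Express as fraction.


Given: file = 2 MB, time = 10 s
File in Mb = 2 * 8 = 16 Mb
Throughput = 16 / 10 Mbps
Throughput = 8/5 Mbps

8/5


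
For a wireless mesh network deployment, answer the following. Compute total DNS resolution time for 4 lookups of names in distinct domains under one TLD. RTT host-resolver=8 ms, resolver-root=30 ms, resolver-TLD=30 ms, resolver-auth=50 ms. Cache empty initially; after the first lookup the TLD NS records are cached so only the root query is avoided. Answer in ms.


Lookup 1 (cold cache): local + root + TLD + auth = 8 + 30 + 30 + 50 = 118 ms
Lookups 2..4 (TLD NS cached -> skip root; new domain -> still ask TLD and auth): local + TLD + auth = 8 + 30 + 50 = 88 ms each
Remaining 3 lookups: 3 * 88 = 264 ms
Total = 118 + 264 = 382 ms

382


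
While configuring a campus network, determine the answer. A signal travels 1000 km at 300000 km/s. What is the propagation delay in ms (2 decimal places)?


Given: distance = 1000 km, speed = 300000 km/s
Delay = distance / speed = 1000 / 300000 seconds
Delay in ms = 1000 * 1000 / 300000
Delay = 3.3333 ms
Rounded to 2 dp = 3.33 ms

3.33


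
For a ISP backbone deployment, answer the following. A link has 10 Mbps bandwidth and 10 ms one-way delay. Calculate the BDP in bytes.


Given: bandwidth = 10 Mbps, delay = 10 ms
BDP in bits = 10 * 10^6 * 10 / 1000
BDP in bits = 100000
BDP in bytes = 100000 / 8 = 12500

12500


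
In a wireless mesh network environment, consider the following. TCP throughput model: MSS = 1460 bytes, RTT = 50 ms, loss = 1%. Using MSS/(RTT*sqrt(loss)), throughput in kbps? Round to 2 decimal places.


Given: MSS = 1460 bytes, RTT = 50 ms, loss = 1%
RTT in seconds = 50 / 1000 = 0.05
Loss rate = 1% = 0.01
sqrt(loss) = sqrt(0.01) = 0.1
Throughput (bytes/s) = 1460 / (0.05 * 0.1) = 292000.0000
Throughput (kbps) = 292000.0000 * 8 / 1000 = 2336.000000 -> 2336.00 kbps (2 dp)

2336.00


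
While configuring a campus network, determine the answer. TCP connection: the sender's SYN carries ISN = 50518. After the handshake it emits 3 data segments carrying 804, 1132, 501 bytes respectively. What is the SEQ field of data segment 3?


The SYN occupies sequence number ISN = 50518, so the first data byte is ISN + 1 = 50519.
SEQ of data segment i = (ISN + 1) + sum of payload sizes of segments 1..i-1.
Segment 1: SEQ = 50519, payload = 804 bytes
Segment 2: SEQ = 51323, payload = 1132 bytes
Segment 3: SEQ = 52455, payload = 501 bytes
SEQ of segment 3 = 50519 + 804 + 1132 = 52455

52455


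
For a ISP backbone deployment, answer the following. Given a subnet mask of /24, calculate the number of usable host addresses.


Given: subnet mask /24
Host bits = 32 - 24 = 8
Total addresses = 2^8 = 256
Usable hosts = 256 - 2 (network + broadcast) = 254

254


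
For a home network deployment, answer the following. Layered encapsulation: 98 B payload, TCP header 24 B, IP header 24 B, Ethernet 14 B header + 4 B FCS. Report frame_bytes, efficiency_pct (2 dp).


TCP segment = 98 + 24 = 122 B
IP packet = 122 + 24 = 146 B
Ethernet frame = 146 + 14 + 4 = 164 B
Efficiency = app / frame = 98 / 164 = 0.597561 = 59.7561% -> 59.76% (2 dp)

164, 59.76


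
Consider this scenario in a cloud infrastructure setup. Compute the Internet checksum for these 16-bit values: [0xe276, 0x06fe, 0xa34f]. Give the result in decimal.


Given words: [0xe276, 0x06fe, 0xa34f]
Step 1: Sum all words
Raw sum = 57974 + 1790 + 41807 = 101571
Step 2: Fold carry: (36035 + 1) = 36036
One's complement = ~36036 & 0xFFFF = 29499

29499


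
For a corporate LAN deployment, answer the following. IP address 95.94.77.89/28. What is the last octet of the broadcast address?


Given: IP = 95.94.77.89, prefix = /28
Host bits = 32 - 28 = 4
Network last octet = 89 AND mask = 80
Host part size = 2^4 - 1 = 15
Broadcast last octet = 80 OR 15 = 95

95


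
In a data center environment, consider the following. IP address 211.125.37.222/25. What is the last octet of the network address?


Given: IP = 211.125.37.222, prefix = /25
Subnet mask = 255.255.255.128
Last octet of IP: 222
Last octet of mask: 128
Network last octet = 222 AND 128 = 128

128


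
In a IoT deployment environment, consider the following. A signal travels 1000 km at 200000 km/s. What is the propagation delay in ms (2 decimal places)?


Given: distance = 1000 km, speed = 200000 km/s
Delay = distance / speed = 1000 / 200000 seconds
Delay in ms = 1000 * 1000 / 200000
Delay = 5.0000 ms
Rounded to 2 dp = 5.00 ms

5.00


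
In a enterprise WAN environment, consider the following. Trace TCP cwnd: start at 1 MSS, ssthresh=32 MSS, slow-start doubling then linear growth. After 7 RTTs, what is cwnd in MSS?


RTT 0: cwnd = 1 MSS (initial)
RTT 1: cwnd = 2 MSS (slow start, doubled)
RTT 2: cwnd = 4 MSS (slow start, doubled)
RTT 3: cwnd = 8 MSS (slow start, doubled)
RTT 4: cwnd = 16 MSS (slow start, doubled)
RTT 5: cwnd = 32 MSS (slow start, doubled)
RTT 6: cwnd = 33 MSS (congestion avoidance, +1)
RTT 7: cwnd = 34 MSS (congestion avoidance, +1)

34


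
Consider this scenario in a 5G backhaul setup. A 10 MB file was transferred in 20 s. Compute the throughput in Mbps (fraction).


Given: file = 10 MB, time = 20 s
File in Mb = 10 * 8 = 80 Mb
Throughput = 80 / 20 Mbps
Throughput = 4 Mbps

4


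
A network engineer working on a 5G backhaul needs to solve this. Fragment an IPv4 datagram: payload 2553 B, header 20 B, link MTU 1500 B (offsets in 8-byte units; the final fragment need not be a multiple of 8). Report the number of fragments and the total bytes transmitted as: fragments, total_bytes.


Max data per non-final fragment = floor((MTU - header)/8)*8 = floor((1500 - 20)/8)*8 = floor(1480/8)*8 = 1480 B
Final fragment needs no 8-byte alignment: it can carry up to MTU - header = 1480 B
Non-final fragments needed = ceil((payload - 1480) / 1480) = ceil(1073/1480) = ceil(0.7250) = 1
Number of fragments = 1 + 1 = 2
Fragment sizes (data): 1 * 1480 B + 1073 B (last, 1073 <= 1480 OK)
Total bytes sent = payload + n_frags * header = 2553 + 2*20 = 2553 + 40 = 2593 B

2, 2593


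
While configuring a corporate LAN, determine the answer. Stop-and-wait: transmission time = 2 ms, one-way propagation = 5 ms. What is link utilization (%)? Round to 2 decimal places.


Given: Ttrans = 2 ms, Tprop = 5 ms
RTT = 2 * Tprop = 2 * 5 = 10 ms
U = Ttrans / (Ttrans + RTT)
U = 2 / (2 + 10)
U = 2 / 12 = 0.166667
U% = 16.67%

16.67


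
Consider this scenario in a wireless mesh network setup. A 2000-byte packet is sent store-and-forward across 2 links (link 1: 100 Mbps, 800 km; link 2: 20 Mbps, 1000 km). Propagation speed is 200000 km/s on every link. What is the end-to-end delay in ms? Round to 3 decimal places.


Packet = 2000 bytes = 16000 bits. Store-and-forward: sum (t_trans + t_prop) per link.
Link 1: t_trans = 16000/(100*10^6) s = 0.1600 ms; t_prop = 800/200000 s = 4.0000 ms; subtotal = 4.1600 ms
Link 2: t_trans = 16000/(20*10^6) s = 0.8000 ms; t_prop = 1000/200000 s = 5.0000 ms; subtotal = 5.8000 ms
End-to-end = 4.1600 + 5.8000 = 9.9600 ms -> 9.960 ms (3 dp)

9.960


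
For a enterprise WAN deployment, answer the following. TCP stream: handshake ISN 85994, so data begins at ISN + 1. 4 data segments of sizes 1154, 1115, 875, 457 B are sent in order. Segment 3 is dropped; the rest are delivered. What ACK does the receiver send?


SYN uses sequence number 85994; first data byte = ISN + 1 = 85995.
Segment 1: SEQ = 85995, len = 1154 B, covers [85995, 87148]
Segment 2: SEQ = 87149, len = 1115 B, covers [87149, 88263]
Segment 3: SEQ = 88264, len = 875 B, covers [88264, 89138] [LOST]
Segment 4: SEQ = 89139, len = 457 B, covers [89139, 89595]
In-order data received: bytes [85995, 88263] (segments 1..2).
Segment 3 missing -> gap begins at byte 88264; later segments buffered out of order.
Cumulative ACK = next expected in-order byte = 85995 + 1154 + 1115 = 88264

88264


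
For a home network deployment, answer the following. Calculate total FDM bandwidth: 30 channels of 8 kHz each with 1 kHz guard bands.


Given: 30 channels, 8 kHz each, guard = 1 kHz
Channel bandwidth = 30 * 8 = 240 kHz
Guard bands = 29 gaps * 1 kHz = 29 kHz
Total = 240 + 29 = 269 kHz

269


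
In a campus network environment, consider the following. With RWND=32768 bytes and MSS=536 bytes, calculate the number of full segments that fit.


Given: RWND = 32768 bytes, MSS = 536 bytes
Full segments = floor(RWND / MSS)
Full segments = floor(32768 / 536)
Full segments = floor(61.1343) = 61

61


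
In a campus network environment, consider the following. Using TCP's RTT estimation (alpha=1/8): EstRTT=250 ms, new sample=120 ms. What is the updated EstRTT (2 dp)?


Given: EstRTT = 250 ms, SampleRTT = 120 ms, alpha = 1/8
New EstRTT = (1 - alpha) * EstRTT + alpha * SampleRTT
(7/8) * 250 = 218.75
(1/8) * 120 = 15
New EstRTT = 218.75 + 15 = 233.75 ms -> 233.75 ms (2 dp)

233.75


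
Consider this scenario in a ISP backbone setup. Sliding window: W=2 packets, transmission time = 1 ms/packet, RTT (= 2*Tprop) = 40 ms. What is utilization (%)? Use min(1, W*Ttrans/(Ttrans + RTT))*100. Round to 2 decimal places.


Given: W = 2, Ttrans = 1 ms, RTT = 40 ms (= 2 * Tprop, Tprop = 20 ms)
Cycle time = Ttrans + RTT = 1 + 40 = 41 ms (first packet sent until its ACK returns)
W * Ttrans = 2 * 1 = 2 ms of sending per cycle
W * Ttrans / (Ttrans + RTT) = 2 / 41 = 0.048780
U = min(1, 0.048780) = 0.048780
U% = 4.88%

4.88


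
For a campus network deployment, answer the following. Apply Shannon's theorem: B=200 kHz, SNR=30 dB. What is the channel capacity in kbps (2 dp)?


Given: B = 200 kHz, SNR = 30 dB
SNR linear = 10^(30/10) = 1000
1 + SNR = 1001
log2(1001) = 9.9672262588
C = 200 * 1000 * 9.9672262588 = 1993445.2518 bps
C = 1993.445252 kbps -> 1993.45 kbps (2 dp)

1993.45


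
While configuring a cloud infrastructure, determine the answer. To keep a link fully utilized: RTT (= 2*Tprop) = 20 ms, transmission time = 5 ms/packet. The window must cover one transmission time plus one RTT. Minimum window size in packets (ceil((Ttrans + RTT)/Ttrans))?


Given: Ttrans = 5 ms, RTT = 20 ms (= 2 * Tprop, Tprop = 10 ms)
Time until first ACK returns = Ttrans + RTT = 5 + 20 = 25 ms
Need W * Ttrans >= Ttrans + RTT  ->  W >= (Ttrans + RTT) / Ttrans
(Ttrans + RTT) / Ttrans = 25 / 5 = 5
W_min = ceil(5) = 5

5


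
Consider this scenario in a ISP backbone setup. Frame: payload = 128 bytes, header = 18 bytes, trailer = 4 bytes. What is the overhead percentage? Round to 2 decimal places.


Given: payload = 128 B, header = 18 B, trailer = 4 B
Overhead bytes = header + trailer = 18 + 4 = 22
Total frame = payload + overhead = 128 + 22 = 150
Overhead % = 22 / 150 * 100 = 14.6667% -> 14.67% (2 dp)

14.67


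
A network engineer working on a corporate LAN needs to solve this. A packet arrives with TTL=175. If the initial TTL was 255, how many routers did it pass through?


Given: initial TTL = 255, received TTL = 175
Hops = initial TTL - received TTL
Hops = 255 - 175 = 80

80


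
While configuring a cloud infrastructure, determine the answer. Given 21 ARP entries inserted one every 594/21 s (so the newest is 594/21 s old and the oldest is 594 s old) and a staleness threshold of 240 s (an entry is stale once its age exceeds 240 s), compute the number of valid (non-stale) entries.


Ages are k * 594/21 s for k = 1..21 (spacing = 28.2857 s).
Entry k is valid iff k * 594/21 <= 240 iff k <= 21 * 240 / 594 = 8.4848
n_valid = floor(8.4848) = 8
(n_stale = 21 - 8 = 13)

8


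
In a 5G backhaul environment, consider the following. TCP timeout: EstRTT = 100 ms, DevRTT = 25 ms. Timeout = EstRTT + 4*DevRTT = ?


Given: EstRTT = 100 ms, DevRTT = 25 ms
Timeout = EstRTT + 4 * DevRTT
4 * DevRTT = 4 * 25 = 100
Timeout = 100 + 100 = 200 ms

200


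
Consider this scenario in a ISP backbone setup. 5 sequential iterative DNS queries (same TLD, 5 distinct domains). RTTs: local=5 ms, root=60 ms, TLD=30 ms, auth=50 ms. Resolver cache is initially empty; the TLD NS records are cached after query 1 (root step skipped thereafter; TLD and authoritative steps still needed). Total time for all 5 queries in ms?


Lookup 1 (cold cache): local + root + TLD + auth = 5 + 60 + 30 + 50 = 145 ms
Lookups 2..5 (TLD NS cached -> skip root; new domain -> still ask TLD and auth): local + TLD + auth = 5 + 30 + 50 = 85 ms each
Remaining 4 lookups: 4 * 85 = 340 ms
Total = 145 + 340 = 485 ms

485


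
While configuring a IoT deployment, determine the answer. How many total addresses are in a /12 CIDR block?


Given: CIDR prefix /12
Host bits = 32 - 12 = 20
Total addresses = 2^20 = 1048576

1048576


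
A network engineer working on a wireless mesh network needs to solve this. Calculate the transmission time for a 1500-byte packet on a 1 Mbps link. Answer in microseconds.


Given: packet = 1500 bytes, bandwidth = 1 Mbps
Packet in bits = 1500 * 8 = 12000 bits
Bandwidth = 1 * 10^6 = 1000000 bps
Time = 12000 / 1000000 seconds
Time in us = 12000 * 10^6 / 1000000 = 12000

12000


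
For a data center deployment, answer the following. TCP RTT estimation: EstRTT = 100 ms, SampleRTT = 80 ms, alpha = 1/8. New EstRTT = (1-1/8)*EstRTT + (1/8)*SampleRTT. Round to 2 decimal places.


Given: EstRTT = 100 ms, SampleRTT = 80 ms, alpha = 1/8
New EstRTT = (1 - alpha) * EstRTT + alpha * SampleRTT
(7/8) * 100 = 87.5
(1/8) * 80 = 10
New EstRTT = 87.5 + 10 = 97.5 ms -> 97.50 ms (2 dp)

97.50


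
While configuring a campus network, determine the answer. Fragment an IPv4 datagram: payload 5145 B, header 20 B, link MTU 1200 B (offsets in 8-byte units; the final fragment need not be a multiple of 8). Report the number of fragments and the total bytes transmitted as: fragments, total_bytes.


Max data per non-final fragment = floor((MTU - header)/8)*8 = floor((1200 - 20)/8)*8 = floor(1180/8)*8 = 1176 B
Final fragment needs no 8-byte alignment: it can carry up to MTU - header = 1180 B
Non-final fragments needed = ceil((payload - 1180) / 1176) = ceil(3965/1176) = ceil(3.3716) = 4
Number of fragments = 4 + 1 = 5
Fragment sizes (data): 4 * 1176 B + 441 B (last, 441 <= 1180 OK)
Total bytes sent = payload + n_frags * header = 5145 + 5*20 = 5145 + 100 = 5245 B

5, 5245


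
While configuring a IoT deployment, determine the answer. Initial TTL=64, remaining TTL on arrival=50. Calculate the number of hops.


Given: initial TTL = 64, received TTL = 50
Hops = initial TTL - received TTL
Hops = 64 - 50 = 14

14


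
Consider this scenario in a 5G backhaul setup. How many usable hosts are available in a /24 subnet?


Given: subnet mask /24
Host bits = 32 - 24 = 8
Total addresses = 2^8 = 256
Usable hosts = 256 - 2 (network + broadcast) = 254

254


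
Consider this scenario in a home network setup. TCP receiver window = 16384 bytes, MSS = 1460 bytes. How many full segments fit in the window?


Given: RWND = 16384 bytes, MSS = 1460 bytes
Full segments = floor(RWND / MSS)
Full segments = floor(16384 / 1460)
Full segments = floor(11.2219) = 11

11


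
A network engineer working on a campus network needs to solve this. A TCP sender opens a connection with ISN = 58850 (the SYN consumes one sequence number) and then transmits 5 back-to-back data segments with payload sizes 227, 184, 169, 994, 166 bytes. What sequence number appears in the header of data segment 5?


The SYN occupies sequence number ISN = 58850, so the first data byte is ISN + 1 = 58851.
SEQ of data segment i = (ISN + 1) + sum of payload sizes of segments 1..i-1.
Segment 1: SEQ = 58851, payload = 227 bytes
Segment 2: SEQ = 59078, payload = 184 bytes
Segment 3: SEQ = 59262, payload = 169 bytes
Segment 4: SEQ = 59431, payload = 994 bytes
Segment 5: SEQ = 60425, payload = 166 bytes
SEQ of segment 5 = 58851 + 227 + 184 + 169 + 994 = 60425

60425


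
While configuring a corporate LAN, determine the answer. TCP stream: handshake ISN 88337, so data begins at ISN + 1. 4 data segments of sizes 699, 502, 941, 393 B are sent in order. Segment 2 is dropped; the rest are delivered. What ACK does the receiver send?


SYN uses sequence number 88337; first data byte = ISN + 1 = 88338.
Segment 1: SEQ = 88338, len = 699 B, covers [88338, 89036]
Segment 2: SEQ = 89037, len = 502 B, covers [89037, 89538] [LOST]
Segment 3: SEQ = 89539, len = 941 B, covers [89539, 90479]
Segment 4: SEQ = 90480, len = 393 B, covers [90480, 90872]
In-order data received: bytes [88338, 89036] (segments 1..1).
Segment 2 missing -> gap begins at byte 89037; later segments buffered out of order.
Cumulative ACK = next expected in-order byte = 88338 + 699 = 89037

89037


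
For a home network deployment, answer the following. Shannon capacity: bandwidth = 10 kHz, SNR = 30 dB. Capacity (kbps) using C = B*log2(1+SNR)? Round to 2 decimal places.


Given: B = 10 kHz, SNR = 30 dB
SNR linear = 10^(30/10) = 1000
1 + SNR = 1001
log2(1001) = 9.9672262588
C = 10 * 1000 * 9.9672262588 = 99672.2626 bps
C = 99.672263 kbps -> 99.67 kbps (2 dp)

99.67


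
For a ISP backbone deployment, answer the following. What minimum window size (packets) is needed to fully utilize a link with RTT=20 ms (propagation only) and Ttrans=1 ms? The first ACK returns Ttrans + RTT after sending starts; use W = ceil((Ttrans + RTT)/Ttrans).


Given: Ttrans = 1 ms, RTT = 20 ms (= 2 * Tprop, Tprop = 10 ms)
Time until first ACK returns = Ttrans + RTT = 1 + 20 = 21 ms
Need W * Ttrans >= Ttrans + RTT  ->  W >= (Ttrans + RTT) / Ttrans
(Ttrans + RTT) / Ttrans = 21 / 1 = 21
W_min = ceil(21) = 21

21


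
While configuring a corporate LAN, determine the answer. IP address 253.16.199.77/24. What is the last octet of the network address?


Given: IP = 253.16.199.77, prefix = /24
Subnet mask = 255.255.255.0
Last octet of IP: 77
Last octet of mask: 0
Network last octet = 77 AND 0 = 0

0


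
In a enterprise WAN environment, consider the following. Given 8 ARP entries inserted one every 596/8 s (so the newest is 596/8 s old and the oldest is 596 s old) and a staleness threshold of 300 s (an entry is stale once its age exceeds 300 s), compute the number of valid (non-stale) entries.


Ages are k * 596/8 s for k = 1..8 (spacing = 74.5000 s).
Entry k is valid iff k * 596/8 <= 300 iff k <= 8 * 300 / 596 = 4.0268
n_valid = floor(4.0268) = 4
(n_stale = 8 - 4 = 4)

4


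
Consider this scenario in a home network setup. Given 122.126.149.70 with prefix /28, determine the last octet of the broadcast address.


Given: IP = 122.126.149.70, prefix = /28
Host bits = 32 - 28 = 4
Network last octet = 70 AND mask = 64
Host part size = 2^4 - 1 = 15
Broadcast last octet = 64 OR 15 = 79

79


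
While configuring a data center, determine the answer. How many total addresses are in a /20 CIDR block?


Given: CIDR prefix /20
Host bits = 32 - 20 = 12
Total addresses = 2^12 = 4096

4096


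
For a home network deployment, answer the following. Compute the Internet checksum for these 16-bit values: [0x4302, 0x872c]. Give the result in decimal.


Given words: [0x4302, 0x872c]
Step 1: Sum all words
Raw sum = 17154 + 34604 = 51758
One's complement = ~51758 & 0xFFFF = 13777

13777


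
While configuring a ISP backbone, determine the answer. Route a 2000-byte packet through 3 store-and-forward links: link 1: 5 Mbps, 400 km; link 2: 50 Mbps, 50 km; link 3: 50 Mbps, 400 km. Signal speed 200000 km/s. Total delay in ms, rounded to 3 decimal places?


Packet = 2000 bytes = 16000 bits. Store-and-forward: sum (t_trans + t_prop) per link.
Link 1: t_trans = 16000/(5*10^6) s = 3.2000 ms; t_prop = 400/200000 s = 2.0000 ms; subtotal = 5.2000 ms
Link 2: t_trans = 16000/(50*10^6) s = 0.3200 ms; t_prop = 50/200000 s = 0.2500 ms; subtotal = 0.5700 ms
Link 3: t_trans = 16000/(50*10^6) s = 0.3200 ms; t_prop = 400/200000 s = 2.0000 ms; subtotal = 2.3200 ms
End-to-end = 5.2000 + 0.5700 + 2.3200 = 8.0900 ms -> 8.090 ms (3 dp)

8.090


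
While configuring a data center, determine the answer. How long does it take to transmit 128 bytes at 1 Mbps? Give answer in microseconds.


Given: packet = 128 bytes, bandwidth = 1 Mbps
Packet in bits = 128 * 8 = 1024 bits
Bandwidth = 1 * 10^6 = 1000000 bps
Time = 1024 / 1000000 seconds
Time in us = 1024 * 10^6 / 1000000 = 1024

1024


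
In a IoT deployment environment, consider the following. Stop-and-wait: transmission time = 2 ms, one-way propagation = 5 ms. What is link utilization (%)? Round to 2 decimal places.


Given: Ttrans = 2 ms, Tprop = 5 ms
RTT = 2 * Tprop = 2 * 5 = 10 ms
U = Ttrans / (Ttrans + RTT)
U = 2 / (2 + 10)
U = 2 / 12 = 0.166667
U% = 16.67%

16.67


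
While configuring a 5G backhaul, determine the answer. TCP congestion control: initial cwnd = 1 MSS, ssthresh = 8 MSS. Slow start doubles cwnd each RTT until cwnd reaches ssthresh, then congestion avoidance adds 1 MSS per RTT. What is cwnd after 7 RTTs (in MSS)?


RTT 0: cwnd = 1 MSS (initial)
RTT 1: cwnd = 2 MSS (slow start, doubled)
RTT 2: cwnd = 4 MSS (slow start, doubled)
RTT 3: cwnd = 8 MSS (slow start, doubled)
RTT 4: cwnd = 9 MSS (congestion avoidance, +1)
RTT 5: cwnd = 10 MSS (congestion avoidance, +1)
RTT 6: cwnd = 11 MSS (congestion avoidance, +1)
RTT 7: cwnd = 12 MSS (congestion avoidance, +1)

12


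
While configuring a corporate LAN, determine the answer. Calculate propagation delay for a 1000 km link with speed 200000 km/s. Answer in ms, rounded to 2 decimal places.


Given: distance = 1000 km, speed = 200000 km/s
Delay = distance / speed = 1000 / 200000 seconds
Delay in ms = 1000 * 1000 / 200000
Delay = 5.0000 ms
Rounded to 2 dp = 5.00 ms

5.00


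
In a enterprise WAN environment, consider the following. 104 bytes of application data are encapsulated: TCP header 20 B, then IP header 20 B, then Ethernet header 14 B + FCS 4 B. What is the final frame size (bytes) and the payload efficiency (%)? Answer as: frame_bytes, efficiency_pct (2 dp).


TCP segment = 104 + 20 = 124 B
IP packet = 124 + 20 = 144 B
Ethernet frame = 144 + 14 + 4 = 162 B
Efficiency = app / frame = 104 / 162 = 0.641975 = 64.1975% -> 64.20% (2 dp)

162, 64.20


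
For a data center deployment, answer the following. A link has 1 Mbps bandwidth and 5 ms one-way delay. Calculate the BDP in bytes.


Given: bandwidth = 1 Mbps, delay = 5 ms
BDP in bits = 1 * 10^6 * 5 / 1000
BDP in bits = 5000
BDP in bytes = 5000 / 8 = 625

625


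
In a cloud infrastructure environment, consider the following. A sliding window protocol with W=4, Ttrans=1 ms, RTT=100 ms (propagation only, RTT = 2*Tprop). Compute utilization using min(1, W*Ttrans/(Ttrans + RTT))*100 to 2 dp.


Given: W = 4, Ttrans = 1 ms, RTT = 100 ms (= 2 * Tprop, Tprop = 50 ms)
Cycle time = Ttrans + RTT = 1 + 100 = 101 ms (first packet sent until its ACK returns)
W * Ttrans = 4 * 1 = 4 ms of sending per cycle
W * Ttrans / (Ttrans + RTT) = 4 / 101 = 0.039604
U = min(1, 0.039604) = 0.039604
U% = 3.96%

3.96
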